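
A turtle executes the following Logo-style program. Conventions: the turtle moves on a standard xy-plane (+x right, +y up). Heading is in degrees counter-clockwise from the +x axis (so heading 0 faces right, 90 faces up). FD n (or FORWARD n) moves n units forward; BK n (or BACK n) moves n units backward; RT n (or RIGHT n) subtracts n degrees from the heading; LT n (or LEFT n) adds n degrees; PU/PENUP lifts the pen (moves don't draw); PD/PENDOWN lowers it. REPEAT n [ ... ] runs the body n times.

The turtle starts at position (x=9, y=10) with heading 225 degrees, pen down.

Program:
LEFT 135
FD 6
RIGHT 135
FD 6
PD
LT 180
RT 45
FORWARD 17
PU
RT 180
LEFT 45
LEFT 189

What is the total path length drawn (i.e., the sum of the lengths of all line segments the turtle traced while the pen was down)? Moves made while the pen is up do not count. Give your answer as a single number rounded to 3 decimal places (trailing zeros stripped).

Executing turtle program step by step:
Start: pos=(9,10), heading=225, pen down
LT 135: heading 225 -> 0
FD 6: (9,10) -> (15,10) [heading=0, draw]
RT 135: heading 0 -> 225
FD 6: (15,10) -> (10.757,5.757) [heading=225, draw]
PD: pen down
LT 180: heading 225 -> 45
RT 45: heading 45 -> 0
FD 17: (10.757,5.757) -> (27.757,5.757) [heading=0, draw]
PU: pen up
RT 180: heading 0 -> 180
LT 45: heading 180 -> 225
LT 189: heading 225 -> 54
Final: pos=(27.757,5.757), heading=54, 3 segment(s) drawn

Segment lengths:
  seg 1: (9,10) -> (15,10), length = 6
  seg 2: (15,10) -> (10.757,5.757), length = 6
  seg 3: (10.757,5.757) -> (27.757,5.757), length = 17
Total = 29

Answer: 29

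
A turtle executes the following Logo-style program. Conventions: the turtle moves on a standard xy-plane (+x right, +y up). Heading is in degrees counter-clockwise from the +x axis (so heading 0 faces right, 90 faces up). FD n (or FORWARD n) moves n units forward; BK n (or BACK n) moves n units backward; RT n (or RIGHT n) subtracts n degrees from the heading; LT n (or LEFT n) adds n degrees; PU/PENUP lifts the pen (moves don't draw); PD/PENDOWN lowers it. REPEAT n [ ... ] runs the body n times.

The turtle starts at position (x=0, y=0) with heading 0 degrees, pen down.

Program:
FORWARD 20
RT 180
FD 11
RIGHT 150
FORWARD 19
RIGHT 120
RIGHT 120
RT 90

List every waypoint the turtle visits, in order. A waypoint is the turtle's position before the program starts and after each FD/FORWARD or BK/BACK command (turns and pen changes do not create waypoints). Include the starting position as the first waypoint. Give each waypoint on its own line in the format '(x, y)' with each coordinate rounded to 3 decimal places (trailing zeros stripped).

Answer: (0, 0)
(20, 0)
(9, 0)
(25.454, 9.5)

Derivation:
Executing turtle program step by step:
Start: pos=(0,0), heading=0, pen down
FD 20: (0,0) -> (20,0) [heading=0, draw]
RT 180: heading 0 -> 180
FD 11: (20,0) -> (9,0) [heading=180, draw]
RT 150: heading 180 -> 30
FD 19: (9,0) -> (25.454,9.5) [heading=30, draw]
RT 120: heading 30 -> 270
RT 120: heading 270 -> 150
RT 90: heading 150 -> 60
Final: pos=(25.454,9.5), heading=60, 3 segment(s) drawn
Waypoints (4 total):
(0, 0)
(20, 0)
(9, 0)
(25.454, 9.5)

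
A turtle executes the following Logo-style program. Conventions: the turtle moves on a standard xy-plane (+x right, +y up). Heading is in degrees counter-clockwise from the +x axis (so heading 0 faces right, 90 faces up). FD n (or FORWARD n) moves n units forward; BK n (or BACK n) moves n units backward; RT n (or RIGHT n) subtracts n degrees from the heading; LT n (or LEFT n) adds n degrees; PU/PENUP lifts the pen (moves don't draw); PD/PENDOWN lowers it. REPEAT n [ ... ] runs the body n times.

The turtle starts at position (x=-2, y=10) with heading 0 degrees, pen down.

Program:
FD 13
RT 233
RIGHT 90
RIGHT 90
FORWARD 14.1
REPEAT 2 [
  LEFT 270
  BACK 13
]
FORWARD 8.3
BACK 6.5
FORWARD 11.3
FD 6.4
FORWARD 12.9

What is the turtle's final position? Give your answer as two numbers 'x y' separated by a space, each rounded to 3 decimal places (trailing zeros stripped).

Executing turtle program step by step:
Start: pos=(-2,10), heading=0, pen down
FD 13: (-2,10) -> (11,10) [heading=0, draw]
RT 233: heading 0 -> 127
RT 90: heading 127 -> 37
RT 90: heading 37 -> 307
FD 14.1: (11,10) -> (19.486,-1.261) [heading=307, draw]
REPEAT 2 [
  -- iteration 1/2 --
  LT 270: heading 307 -> 217
  BK 13: (19.486,-1.261) -> (29.868,6.563) [heading=217, draw]
  -- iteration 2/2 --
  LT 270: heading 217 -> 127
  BK 13: (29.868,6.563) -> (37.691,-3.819) [heading=127, draw]
]
FD 8.3: (37.691,-3.819) -> (32.696,2.809) [heading=127, draw]
BK 6.5: (32.696,2.809) -> (36.608,-2.382) [heading=127, draw]
FD 11.3: (36.608,-2.382) -> (29.808,6.643) [heading=127, draw]
FD 6.4: (29.808,6.643) -> (25.956,11.754) [heading=127, draw]
FD 12.9: (25.956,11.754) -> (18.193,22.056) [heading=127, draw]
Final: pos=(18.193,22.056), heading=127, 9 segment(s) drawn

Answer: 18.193 22.056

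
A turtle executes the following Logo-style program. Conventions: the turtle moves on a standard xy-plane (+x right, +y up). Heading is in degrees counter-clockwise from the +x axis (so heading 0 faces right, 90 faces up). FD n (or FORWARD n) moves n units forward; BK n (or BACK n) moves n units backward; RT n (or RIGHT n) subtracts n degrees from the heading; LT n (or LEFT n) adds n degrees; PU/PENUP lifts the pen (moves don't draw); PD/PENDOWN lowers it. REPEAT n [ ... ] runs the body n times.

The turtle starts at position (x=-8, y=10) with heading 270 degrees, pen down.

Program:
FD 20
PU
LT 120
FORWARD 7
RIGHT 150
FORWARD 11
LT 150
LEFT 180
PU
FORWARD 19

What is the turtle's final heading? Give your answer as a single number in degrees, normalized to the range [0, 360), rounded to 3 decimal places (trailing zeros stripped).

Answer: 210

Derivation:
Executing turtle program step by step:
Start: pos=(-8,10), heading=270, pen down
FD 20: (-8,10) -> (-8,-10) [heading=270, draw]
PU: pen up
LT 120: heading 270 -> 30
FD 7: (-8,-10) -> (-1.938,-6.5) [heading=30, move]
RT 150: heading 30 -> 240
FD 11: (-1.938,-6.5) -> (-7.438,-16.026) [heading=240, move]
LT 150: heading 240 -> 30
LT 180: heading 30 -> 210
PU: pen up
FD 19: (-7.438,-16.026) -> (-23.892,-25.526) [heading=210, move]
Final: pos=(-23.892,-25.526), heading=210, 1 segment(s) drawn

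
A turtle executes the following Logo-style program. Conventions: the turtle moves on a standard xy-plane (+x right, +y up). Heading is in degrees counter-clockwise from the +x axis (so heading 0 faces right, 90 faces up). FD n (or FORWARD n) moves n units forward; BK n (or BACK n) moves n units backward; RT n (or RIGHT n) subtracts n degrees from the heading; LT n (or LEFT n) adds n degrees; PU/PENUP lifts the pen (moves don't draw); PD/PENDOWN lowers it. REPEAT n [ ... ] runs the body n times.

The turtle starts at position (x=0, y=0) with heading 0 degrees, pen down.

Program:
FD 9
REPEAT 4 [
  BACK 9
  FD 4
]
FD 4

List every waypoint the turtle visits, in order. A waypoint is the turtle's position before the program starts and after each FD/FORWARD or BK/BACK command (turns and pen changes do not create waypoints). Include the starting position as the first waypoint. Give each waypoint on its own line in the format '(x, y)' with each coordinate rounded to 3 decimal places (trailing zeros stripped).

Answer: (0, 0)
(9, 0)
(0, 0)
(4, 0)
(-5, 0)
(-1, 0)
(-10, 0)
(-6, 0)
(-15, 0)
(-11, 0)
(-7, 0)

Derivation:
Executing turtle program step by step:
Start: pos=(0,0), heading=0, pen down
FD 9: (0,0) -> (9,0) [heading=0, draw]
REPEAT 4 [
  -- iteration 1/4 --
  BK 9: (9,0) -> (0,0) [heading=0, draw]
  FD 4: (0,0) -> (4,0) [heading=0, draw]
  -- iteration 2/4 --
  BK 9: (4,0) -> (-5,0) [heading=0, draw]
  FD 4: (-5,0) -> (-1,0) [heading=0, draw]
  -- iteration 3/4 --
  BK 9: (-1,0) -> (-10,0) [heading=0, draw]
  FD 4: (-10,0) -> (-6,0) [heading=0, draw]
  -- iteration 4/4 --
  BK 9: (-6,0) -> (-15,0) [heading=0, draw]
  FD 4: (-15,0) -> (-11,0) [heading=0, draw]
]
FD 4: (-11,0) -> (-7,0) [heading=0, draw]
Final: pos=(-7,0), heading=0, 10 segment(s) drawn
Waypoints (11 total):
(0, 0)
(9, 0)
(0, 0)
(4, 0)
(-5, 0)
(-1, 0)
(-10, 0)
(-6, 0)
(-15, 0)
(-11, 0)
(-7, 0)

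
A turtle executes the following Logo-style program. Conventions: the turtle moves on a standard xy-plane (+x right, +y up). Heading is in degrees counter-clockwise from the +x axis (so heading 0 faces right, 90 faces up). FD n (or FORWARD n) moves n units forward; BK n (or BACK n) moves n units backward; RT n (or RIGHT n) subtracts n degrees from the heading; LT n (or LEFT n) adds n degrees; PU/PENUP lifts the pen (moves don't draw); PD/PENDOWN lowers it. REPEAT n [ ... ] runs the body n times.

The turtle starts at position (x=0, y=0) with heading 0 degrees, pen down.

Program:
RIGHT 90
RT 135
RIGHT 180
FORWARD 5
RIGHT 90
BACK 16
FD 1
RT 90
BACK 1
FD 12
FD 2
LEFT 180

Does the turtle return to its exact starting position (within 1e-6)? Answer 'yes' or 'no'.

Executing turtle program step by step:
Start: pos=(0,0), heading=0, pen down
RT 90: heading 0 -> 270
RT 135: heading 270 -> 135
RT 180: heading 135 -> 315
FD 5: (0,0) -> (3.536,-3.536) [heading=315, draw]
RT 90: heading 315 -> 225
BK 16: (3.536,-3.536) -> (14.849,7.778) [heading=225, draw]
FD 1: (14.849,7.778) -> (14.142,7.071) [heading=225, draw]
RT 90: heading 225 -> 135
BK 1: (14.142,7.071) -> (14.849,6.364) [heading=135, draw]
FD 12: (14.849,6.364) -> (6.364,14.849) [heading=135, draw]
FD 2: (6.364,14.849) -> (4.95,16.263) [heading=135, draw]
LT 180: heading 135 -> 315
Final: pos=(4.95,16.263), heading=315, 6 segment(s) drawn

Start position: (0, 0)
Final position: (4.95, 16.263)
Distance = 17; >= 1e-6 -> NOT closed

Answer: no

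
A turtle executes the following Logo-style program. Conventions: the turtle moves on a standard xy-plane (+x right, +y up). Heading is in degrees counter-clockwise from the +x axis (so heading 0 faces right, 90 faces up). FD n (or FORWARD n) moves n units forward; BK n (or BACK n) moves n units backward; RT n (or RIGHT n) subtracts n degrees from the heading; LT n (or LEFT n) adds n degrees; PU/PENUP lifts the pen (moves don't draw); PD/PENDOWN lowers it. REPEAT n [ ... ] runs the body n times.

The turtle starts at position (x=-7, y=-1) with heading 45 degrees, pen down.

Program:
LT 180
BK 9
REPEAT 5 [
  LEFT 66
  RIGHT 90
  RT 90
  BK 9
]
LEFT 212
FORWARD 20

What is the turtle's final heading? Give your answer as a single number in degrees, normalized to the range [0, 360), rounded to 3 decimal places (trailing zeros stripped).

Answer: 227

Derivation:
Executing turtle program step by step:
Start: pos=(-7,-1), heading=45, pen down
LT 180: heading 45 -> 225
BK 9: (-7,-1) -> (-0.636,5.364) [heading=225, draw]
REPEAT 5 [
  -- iteration 1/5 --
  LT 66: heading 225 -> 291
  RT 90: heading 291 -> 201
  RT 90: heading 201 -> 111
  BK 9: (-0.636,5.364) -> (2.589,-3.038) [heading=111, draw]
  -- iteration 2/5 --
  LT 66: heading 111 -> 177
  RT 90: heading 177 -> 87
  RT 90: heading 87 -> 357
  BK 9: (2.589,-3.038) -> (-6.398,-2.567) [heading=357, draw]
  -- iteration 3/5 --
  LT 66: heading 357 -> 63
  RT 90: heading 63 -> 333
  RT 90: heading 333 -> 243
  BK 9: (-6.398,-2.567) -> (-2.312,5.452) [heading=243, draw]
  -- iteration 4/5 --
  LT 66: heading 243 -> 309
  RT 90: heading 309 -> 219
  RT 90: heading 219 -> 129
  BK 9: (-2.312,5.452) -> (3.351,-1.542) [heading=129, draw]
  -- iteration 5/5 --
  LT 66: heading 129 -> 195
  RT 90: heading 195 -> 105
  RT 90: heading 105 -> 15
  BK 9: (3.351,-1.542) -> (-5.342,-3.872) [heading=15, draw]
]
LT 212: heading 15 -> 227
FD 20: (-5.342,-3.872) -> (-18.982,-18.499) [heading=227, draw]
Final: pos=(-18.982,-18.499), heading=227, 7 segment(s) drawn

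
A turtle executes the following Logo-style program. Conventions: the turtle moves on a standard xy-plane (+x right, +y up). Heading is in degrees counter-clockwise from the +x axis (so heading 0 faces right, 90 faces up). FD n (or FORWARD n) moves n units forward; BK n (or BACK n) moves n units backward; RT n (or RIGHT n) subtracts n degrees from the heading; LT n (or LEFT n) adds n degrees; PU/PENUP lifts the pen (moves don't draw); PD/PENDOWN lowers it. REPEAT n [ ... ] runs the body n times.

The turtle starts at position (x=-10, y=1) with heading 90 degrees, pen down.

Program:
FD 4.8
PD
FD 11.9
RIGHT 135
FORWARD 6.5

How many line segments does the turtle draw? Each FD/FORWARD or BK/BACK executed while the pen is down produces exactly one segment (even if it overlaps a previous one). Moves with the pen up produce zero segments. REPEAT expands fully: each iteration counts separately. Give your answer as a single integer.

Answer: 3

Derivation:
Executing turtle program step by step:
Start: pos=(-10,1), heading=90, pen down
FD 4.8: (-10,1) -> (-10,5.8) [heading=90, draw]
PD: pen down
FD 11.9: (-10,5.8) -> (-10,17.7) [heading=90, draw]
RT 135: heading 90 -> 315
FD 6.5: (-10,17.7) -> (-5.404,13.104) [heading=315, draw]
Final: pos=(-5.404,13.104), heading=315, 3 segment(s) drawn
Segments drawn: 3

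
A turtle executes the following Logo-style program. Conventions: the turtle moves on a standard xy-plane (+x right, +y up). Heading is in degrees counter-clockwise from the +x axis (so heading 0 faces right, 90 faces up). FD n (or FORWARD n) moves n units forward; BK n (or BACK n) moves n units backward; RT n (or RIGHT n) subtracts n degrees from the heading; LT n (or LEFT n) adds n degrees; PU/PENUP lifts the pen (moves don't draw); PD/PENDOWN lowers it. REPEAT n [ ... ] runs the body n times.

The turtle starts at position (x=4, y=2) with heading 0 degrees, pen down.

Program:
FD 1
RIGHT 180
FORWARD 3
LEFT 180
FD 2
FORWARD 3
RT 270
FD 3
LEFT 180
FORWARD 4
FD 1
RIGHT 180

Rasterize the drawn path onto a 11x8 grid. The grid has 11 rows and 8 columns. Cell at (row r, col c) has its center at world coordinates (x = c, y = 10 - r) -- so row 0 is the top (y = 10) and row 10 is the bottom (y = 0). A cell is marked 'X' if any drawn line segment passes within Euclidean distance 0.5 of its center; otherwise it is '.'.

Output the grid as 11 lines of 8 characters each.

Answer: ........
........
........
........
........
.......X
.......X
.......X
..XXXXXX
.......X
.......X

Derivation:
Segment 0: (4,2) -> (5,2)
Segment 1: (5,2) -> (2,2)
Segment 2: (2,2) -> (4,2)
Segment 3: (4,2) -> (7,2)
Segment 4: (7,2) -> (7,5)
Segment 5: (7,5) -> (7,1)
Segment 6: (7,1) -> (7,0)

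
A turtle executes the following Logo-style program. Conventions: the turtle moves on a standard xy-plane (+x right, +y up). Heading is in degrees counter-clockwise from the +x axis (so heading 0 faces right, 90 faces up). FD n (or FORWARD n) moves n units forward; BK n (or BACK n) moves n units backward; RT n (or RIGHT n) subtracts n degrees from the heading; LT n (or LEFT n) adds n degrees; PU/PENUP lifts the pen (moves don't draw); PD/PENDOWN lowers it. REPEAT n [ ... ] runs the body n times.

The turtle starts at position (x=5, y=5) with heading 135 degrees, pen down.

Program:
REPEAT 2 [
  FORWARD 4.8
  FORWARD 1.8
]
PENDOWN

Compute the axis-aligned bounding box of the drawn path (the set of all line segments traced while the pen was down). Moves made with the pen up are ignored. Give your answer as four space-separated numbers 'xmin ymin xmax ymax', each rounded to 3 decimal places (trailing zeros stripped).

Answer: -4.334 5 5 14.334

Derivation:
Executing turtle program step by step:
Start: pos=(5,5), heading=135, pen down
REPEAT 2 [
  -- iteration 1/2 --
  FD 4.8: (5,5) -> (1.606,8.394) [heading=135, draw]
  FD 1.8: (1.606,8.394) -> (0.333,9.667) [heading=135, draw]
  -- iteration 2/2 --
  FD 4.8: (0.333,9.667) -> (-3.061,13.061) [heading=135, draw]
  FD 1.8: (-3.061,13.061) -> (-4.334,14.334) [heading=135, draw]
]
PD: pen down
Final: pos=(-4.334,14.334), heading=135, 4 segment(s) drawn

Segment endpoints: x in {-4.334, -3.061, 0.333, 1.606, 5}, y in {5, 8.394, 9.667, 13.061, 14.334}
xmin=-4.334, ymin=5, xmax=5, ymax=14.334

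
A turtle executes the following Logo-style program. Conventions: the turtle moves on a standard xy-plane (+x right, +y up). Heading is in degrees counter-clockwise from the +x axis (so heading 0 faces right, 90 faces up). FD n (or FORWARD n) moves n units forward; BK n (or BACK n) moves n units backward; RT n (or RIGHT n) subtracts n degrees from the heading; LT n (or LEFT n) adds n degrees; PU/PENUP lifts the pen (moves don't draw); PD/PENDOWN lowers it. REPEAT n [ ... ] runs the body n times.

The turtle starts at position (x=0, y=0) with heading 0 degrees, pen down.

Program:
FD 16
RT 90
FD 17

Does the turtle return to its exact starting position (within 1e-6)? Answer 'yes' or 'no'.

Answer: no

Derivation:
Executing turtle program step by step:
Start: pos=(0,0), heading=0, pen down
FD 16: (0,0) -> (16,0) [heading=0, draw]
RT 90: heading 0 -> 270
FD 17: (16,0) -> (16,-17) [heading=270, draw]
Final: pos=(16,-17), heading=270, 2 segment(s) drawn

Start position: (0, 0)
Final position: (16, -17)
Distance = 23.345; >= 1e-6 -> NOT closed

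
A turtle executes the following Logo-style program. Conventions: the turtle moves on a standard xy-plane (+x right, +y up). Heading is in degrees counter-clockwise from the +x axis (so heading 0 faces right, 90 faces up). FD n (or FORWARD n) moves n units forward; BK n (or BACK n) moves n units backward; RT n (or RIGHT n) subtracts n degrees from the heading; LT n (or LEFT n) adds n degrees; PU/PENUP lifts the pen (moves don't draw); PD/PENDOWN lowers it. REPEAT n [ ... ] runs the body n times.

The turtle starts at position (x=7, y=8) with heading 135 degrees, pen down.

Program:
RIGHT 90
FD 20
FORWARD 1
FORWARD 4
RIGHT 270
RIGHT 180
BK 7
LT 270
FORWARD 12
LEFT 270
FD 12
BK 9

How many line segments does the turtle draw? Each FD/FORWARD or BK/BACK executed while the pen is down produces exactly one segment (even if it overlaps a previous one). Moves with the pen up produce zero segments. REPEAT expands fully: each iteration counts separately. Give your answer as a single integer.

Executing turtle program step by step:
Start: pos=(7,8), heading=135, pen down
RT 90: heading 135 -> 45
FD 20: (7,8) -> (21.142,22.142) [heading=45, draw]
FD 1: (21.142,22.142) -> (21.849,22.849) [heading=45, draw]
FD 4: (21.849,22.849) -> (24.678,25.678) [heading=45, draw]
RT 270: heading 45 -> 135
RT 180: heading 135 -> 315
BK 7: (24.678,25.678) -> (19.728,30.627) [heading=315, draw]
LT 270: heading 315 -> 225
FD 12: (19.728,30.627) -> (11.243,22.142) [heading=225, draw]
LT 270: heading 225 -> 135
FD 12: (11.243,22.142) -> (2.757,30.627) [heading=135, draw]
BK 9: (2.757,30.627) -> (9.121,24.263) [heading=135, draw]
Final: pos=(9.121,24.263), heading=135, 7 segment(s) drawn
Segments drawn: 7

Answer: 7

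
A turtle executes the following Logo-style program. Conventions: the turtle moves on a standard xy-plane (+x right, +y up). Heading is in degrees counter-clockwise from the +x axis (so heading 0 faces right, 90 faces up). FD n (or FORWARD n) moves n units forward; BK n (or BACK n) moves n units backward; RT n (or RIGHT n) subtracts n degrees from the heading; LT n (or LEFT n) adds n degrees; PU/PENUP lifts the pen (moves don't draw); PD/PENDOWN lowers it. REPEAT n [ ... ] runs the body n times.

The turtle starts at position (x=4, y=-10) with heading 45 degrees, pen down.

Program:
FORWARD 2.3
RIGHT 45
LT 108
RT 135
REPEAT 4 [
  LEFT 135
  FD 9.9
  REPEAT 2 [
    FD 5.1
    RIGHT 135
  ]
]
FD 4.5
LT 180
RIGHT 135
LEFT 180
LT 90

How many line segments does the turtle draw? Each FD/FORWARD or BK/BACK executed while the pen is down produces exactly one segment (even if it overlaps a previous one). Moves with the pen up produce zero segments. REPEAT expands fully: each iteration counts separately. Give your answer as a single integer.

Answer: 14

Derivation:
Executing turtle program step by step:
Start: pos=(4,-10), heading=45, pen down
FD 2.3: (4,-10) -> (5.626,-8.374) [heading=45, draw]
RT 45: heading 45 -> 0
LT 108: heading 0 -> 108
RT 135: heading 108 -> 333
REPEAT 4 [
  -- iteration 1/4 --
  LT 135: heading 333 -> 108
  FD 9.9: (5.626,-8.374) -> (2.567,1.042) [heading=108, draw]
  REPEAT 2 [
    -- iteration 1/2 --
    FD 5.1: (2.567,1.042) -> (0.991,5.892) [heading=108, draw]
    RT 135: heading 108 -> 333
    -- iteration 2/2 --
    FD 5.1: (0.991,5.892) -> (5.535,3.577) [heading=333, draw]
    RT 135: heading 333 -> 198
  ]
  -- iteration 2/4 --
  LT 135: heading 198 -> 333
  FD 9.9: (5.535,3.577) -> (14.356,-0.918) [heading=333, draw]
  REPEAT 2 [
    -- iteration 1/2 --
    FD 5.1: (14.356,-0.918) -> (18.9,-3.233) [heading=333, draw]
    RT 135: heading 333 -> 198
    -- iteration 2/2 --
    FD 5.1: (18.9,-3.233) -> (14.05,-4.809) [heading=198, draw]
    RT 135: heading 198 -> 63
  ]
  -- iteration 3/4 --
  LT 135: heading 63 -> 198
  FD 9.9: (14.05,-4.809) -> (4.634,-7.868) [heading=198, draw]
  REPEAT 2 [
    -- iteration 1/2 --
    FD 5.1: (4.634,-7.868) -> (-0.216,-9.444) [heading=198, draw]
    RT 135: heading 198 -> 63
    -- iteration 2/2 --
    FD 5.1: (-0.216,-9.444) -> (2.099,-4.9) [heading=63, draw]
    RT 135: heading 63 -> 288
  ]
  -- iteration 4/4 --
  LT 135: heading 288 -> 63
  FD 9.9: (2.099,-4.9) -> (6.594,3.921) [heading=63, draw]
  REPEAT 2 [
    -- iteration 1/2 --
    FD 5.1: (6.594,3.921) -> (8.909,8.465) [heading=63, draw]
    RT 135: heading 63 -> 288
    -- iteration 2/2 --
    FD 5.1: (8.909,8.465) -> (10.485,3.615) [heading=288, draw]
    RT 135: heading 288 -> 153
  ]
]
FD 4.5: (10.485,3.615) -> (6.476,5.658) [heading=153, draw]
LT 180: heading 153 -> 333
RT 135: heading 333 -> 198
LT 180: heading 198 -> 18
LT 90: heading 18 -> 108
Final: pos=(6.476,5.658), heading=108, 14 segment(s) drawn
Segments drawn: 14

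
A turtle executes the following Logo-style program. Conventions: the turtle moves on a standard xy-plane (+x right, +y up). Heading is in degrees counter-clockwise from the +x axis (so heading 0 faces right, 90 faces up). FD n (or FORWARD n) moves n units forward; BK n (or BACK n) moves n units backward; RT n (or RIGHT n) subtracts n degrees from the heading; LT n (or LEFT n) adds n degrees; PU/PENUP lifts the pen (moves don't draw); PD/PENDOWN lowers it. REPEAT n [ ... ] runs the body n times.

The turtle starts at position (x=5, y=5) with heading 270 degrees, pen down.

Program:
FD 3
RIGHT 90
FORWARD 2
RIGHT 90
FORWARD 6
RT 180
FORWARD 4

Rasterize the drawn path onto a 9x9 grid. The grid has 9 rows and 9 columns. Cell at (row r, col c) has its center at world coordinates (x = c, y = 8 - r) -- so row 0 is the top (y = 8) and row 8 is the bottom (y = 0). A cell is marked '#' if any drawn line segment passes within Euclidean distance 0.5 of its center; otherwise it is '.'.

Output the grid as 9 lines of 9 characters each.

Answer: ...#.....
...#.....
...#.....
...#.#...
...#.#...
...#.#...
...###...
.........
.........

Derivation:
Segment 0: (5,5) -> (5,2)
Segment 1: (5,2) -> (3,2)
Segment 2: (3,2) -> (3,8)
Segment 3: (3,8) -> (3,4)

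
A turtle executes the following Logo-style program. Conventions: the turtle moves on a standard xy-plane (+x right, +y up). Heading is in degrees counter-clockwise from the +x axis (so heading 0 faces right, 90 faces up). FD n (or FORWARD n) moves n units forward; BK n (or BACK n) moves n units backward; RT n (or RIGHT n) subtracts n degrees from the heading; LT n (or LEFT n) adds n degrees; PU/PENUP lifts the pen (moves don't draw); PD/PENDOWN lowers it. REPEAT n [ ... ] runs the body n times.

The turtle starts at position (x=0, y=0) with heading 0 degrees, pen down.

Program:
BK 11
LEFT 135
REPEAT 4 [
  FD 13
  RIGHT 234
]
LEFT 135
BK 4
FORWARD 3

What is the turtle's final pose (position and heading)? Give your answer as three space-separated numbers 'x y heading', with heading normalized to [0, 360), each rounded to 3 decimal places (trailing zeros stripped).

Executing turtle program step by step:
Start: pos=(0,0), heading=0, pen down
BK 11: (0,0) -> (-11,0) [heading=0, draw]
LT 135: heading 0 -> 135
REPEAT 4 [
  -- iteration 1/4 --
  FD 13: (-11,0) -> (-20.192,9.192) [heading=135, draw]
  RT 234: heading 135 -> 261
  -- iteration 2/4 --
  FD 13: (-20.192,9.192) -> (-22.226,-3.648) [heading=261, draw]
  RT 234: heading 261 -> 27
  -- iteration 3/4 --
  FD 13: (-22.226,-3.648) -> (-10.643,2.254) [heading=27, draw]
  RT 234: heading 27 -> 153
  -- iteration 4/4 --
  FD 13: (-10.643,2.254) -> (-22.226,8.156) [heading=153, draw]
  RT 234: heading 153 -> 279
]
LT 135: heading 279 -> 54
BK 4: (-22.226,8.156) -> (-24.577,4.92) [heading=54, draw]
FD 3: (-24.577,4.92) -> (-22.814,7.347) [heading=54, draw]
Final: pos=(-22.814,7.347), heading=54, 7 segment(s) drawn

Answer: -22.814 7.347 54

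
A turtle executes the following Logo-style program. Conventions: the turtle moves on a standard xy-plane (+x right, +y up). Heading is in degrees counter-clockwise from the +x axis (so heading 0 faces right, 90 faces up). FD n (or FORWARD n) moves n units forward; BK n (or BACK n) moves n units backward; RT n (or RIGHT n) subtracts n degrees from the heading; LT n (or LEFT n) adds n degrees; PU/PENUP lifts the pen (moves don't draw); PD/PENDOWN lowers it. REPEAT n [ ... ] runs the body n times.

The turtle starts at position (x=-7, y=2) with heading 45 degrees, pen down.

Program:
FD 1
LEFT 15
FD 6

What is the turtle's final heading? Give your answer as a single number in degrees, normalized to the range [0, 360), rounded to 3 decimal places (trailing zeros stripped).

Executing turtle program step by step:
Start: pos=(-7,2), heading=45, pen down
FD 1: (-7,2) -> (-6.293,2.707) [heading=45, draw]
LT 15: heading 45 -> 60
FD 6: (-6.293,2.707) -> (-3.293,7.903) [heading=60, draw]
Final: pos=(-3.293,7.903), heading=60, 2 segment(s) drawn

Answer: 60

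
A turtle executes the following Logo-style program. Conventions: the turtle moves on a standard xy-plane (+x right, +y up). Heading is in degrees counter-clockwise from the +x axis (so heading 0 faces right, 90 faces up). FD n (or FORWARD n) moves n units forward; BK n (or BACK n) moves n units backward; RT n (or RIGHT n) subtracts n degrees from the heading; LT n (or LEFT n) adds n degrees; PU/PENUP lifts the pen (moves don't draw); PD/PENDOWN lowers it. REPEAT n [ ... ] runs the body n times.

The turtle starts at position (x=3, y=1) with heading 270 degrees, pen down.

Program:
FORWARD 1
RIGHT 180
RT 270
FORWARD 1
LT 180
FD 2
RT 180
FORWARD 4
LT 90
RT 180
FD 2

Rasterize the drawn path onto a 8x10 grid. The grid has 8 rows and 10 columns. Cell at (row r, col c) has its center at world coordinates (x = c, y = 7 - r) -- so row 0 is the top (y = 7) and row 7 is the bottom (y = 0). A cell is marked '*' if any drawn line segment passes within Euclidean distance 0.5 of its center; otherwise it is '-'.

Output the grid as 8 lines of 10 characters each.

Segment 0: (3,1) -> (3,0)
Segment 1: (3,0) -> (2,-0)
Segment 2: (2,-0) -> (4,-0)
Segment 3: (4,-0) -> (0,-0)
Segment 4: (0,-0) -> (-0,2)

Answer: ----------
----------
----------
----------
----------
*---------
*--*------
*****-----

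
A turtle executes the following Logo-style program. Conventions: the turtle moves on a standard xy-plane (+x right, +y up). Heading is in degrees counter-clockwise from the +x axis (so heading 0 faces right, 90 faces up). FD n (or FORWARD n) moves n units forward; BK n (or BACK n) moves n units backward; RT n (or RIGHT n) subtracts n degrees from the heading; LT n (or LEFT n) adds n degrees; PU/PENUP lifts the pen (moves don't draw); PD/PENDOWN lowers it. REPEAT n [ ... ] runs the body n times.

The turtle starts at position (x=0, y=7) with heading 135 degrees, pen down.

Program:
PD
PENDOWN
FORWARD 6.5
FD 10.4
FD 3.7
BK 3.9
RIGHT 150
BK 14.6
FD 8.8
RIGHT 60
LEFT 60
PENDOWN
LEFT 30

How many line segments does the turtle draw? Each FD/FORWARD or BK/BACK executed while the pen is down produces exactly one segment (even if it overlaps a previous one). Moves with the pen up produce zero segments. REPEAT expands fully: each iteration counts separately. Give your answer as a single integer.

Executing turtle program step by step:
Start: pos=(0,7), heading=135, pen down
PD: pen down
PD: pen down
FD 6.5: (0,7) -> (-4.596,11.596) [heading=135, draw]
FD 10.4: (-4.596,11.596) -> (-11.95,18.95) [heading=135, draw]
FD 3.7: (-11.95,18.95) -> (-14.566,21.566) [heading=135, draw]
BK 3.9: (-14.566,21.566) -> (-11.809,18.809) [heading=135, draw]
RT 150: heading 135 -> 345
BK 14.6: (-11.809,18.809) -> (-25.911,22.587) [heading=345, draw]
FD 8.8: (-25.911,22.587) -> (-17.411,20.31) [heading=345, draw]
RT 60: heading 345 -> 285
LT 60: heading 285 -> 345
PD: pen down
LT 30: heading 345 -> 15
Final: pos=(-17.411,20.31), heading=15, 6 segment(s) drawn
Segments drawn: 6

Answer: 6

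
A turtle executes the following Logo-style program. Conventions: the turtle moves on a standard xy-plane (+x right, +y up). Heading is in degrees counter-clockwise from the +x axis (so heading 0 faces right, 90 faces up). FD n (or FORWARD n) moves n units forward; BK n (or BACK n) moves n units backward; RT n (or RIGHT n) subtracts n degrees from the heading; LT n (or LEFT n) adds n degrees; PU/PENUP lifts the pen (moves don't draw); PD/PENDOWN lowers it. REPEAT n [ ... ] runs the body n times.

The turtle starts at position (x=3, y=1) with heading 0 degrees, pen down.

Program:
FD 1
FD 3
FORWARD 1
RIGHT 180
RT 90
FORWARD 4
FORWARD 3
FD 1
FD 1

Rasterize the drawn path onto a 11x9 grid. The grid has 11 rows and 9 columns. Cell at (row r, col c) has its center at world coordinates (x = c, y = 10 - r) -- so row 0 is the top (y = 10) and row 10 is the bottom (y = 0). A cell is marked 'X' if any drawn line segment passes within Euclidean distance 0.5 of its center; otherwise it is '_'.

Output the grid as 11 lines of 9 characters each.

Segment 0: (3,1) -> (4,1)
Segment 1: (4,1) -> (7,1)
Segment 2: (7,1) -> (8,1)
Segment 3: (8,1) -> (8,5)
Segment 4: (8,5) -> (8,8)
Segment 5: (8,8) -> (8,9)
Segment 6: (8,9) -> (8,10)

Answer: ________X
________X
________X
________X
________X
________X
________X
________X
________X
___XXXXXX
_________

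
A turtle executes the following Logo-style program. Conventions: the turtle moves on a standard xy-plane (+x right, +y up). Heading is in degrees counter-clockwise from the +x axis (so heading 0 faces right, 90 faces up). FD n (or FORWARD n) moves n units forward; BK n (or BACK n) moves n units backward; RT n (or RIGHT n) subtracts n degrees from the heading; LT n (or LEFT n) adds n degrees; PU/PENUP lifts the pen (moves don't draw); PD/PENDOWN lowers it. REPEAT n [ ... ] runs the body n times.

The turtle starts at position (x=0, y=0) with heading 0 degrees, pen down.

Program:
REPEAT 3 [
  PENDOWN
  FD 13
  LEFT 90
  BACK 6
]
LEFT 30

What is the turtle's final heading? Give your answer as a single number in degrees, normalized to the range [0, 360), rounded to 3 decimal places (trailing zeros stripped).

Executing turtle program step by step:
Start: pos=(0,0), heading=0, pen down
REPEAT 3 [
  -- iteration 1/3 --
  PD: pen down
  FD 13: (0,0) -> (13,0) [heading=0, draw]
  LT 90: heading 0 -> 90
  BK 6: (13,0) -> (13,-6) [heading=90, draw]
  -- iteration 2/3 --
  PD: pen down
  FD 13: (13,-6) -> (13,7) [heading=90, draw]
  LT 90: heading 90 -> 180
  BK 6: (13,7) -> (19,7) [heading=180, draw]
  -- iteration 3/3 --
  PD: pen down
  FD 13: (19,7) -> (6,7) [heading=180, draw]
  LT 90: heading 180 -> 270
  BK 6: (6,7) -> (6,13) [heading=270, draw]
]
LT 30: heading 270 -> 300
Final: pos=(6,13), heading=300, 6 segment(s) drawn

Answer: 300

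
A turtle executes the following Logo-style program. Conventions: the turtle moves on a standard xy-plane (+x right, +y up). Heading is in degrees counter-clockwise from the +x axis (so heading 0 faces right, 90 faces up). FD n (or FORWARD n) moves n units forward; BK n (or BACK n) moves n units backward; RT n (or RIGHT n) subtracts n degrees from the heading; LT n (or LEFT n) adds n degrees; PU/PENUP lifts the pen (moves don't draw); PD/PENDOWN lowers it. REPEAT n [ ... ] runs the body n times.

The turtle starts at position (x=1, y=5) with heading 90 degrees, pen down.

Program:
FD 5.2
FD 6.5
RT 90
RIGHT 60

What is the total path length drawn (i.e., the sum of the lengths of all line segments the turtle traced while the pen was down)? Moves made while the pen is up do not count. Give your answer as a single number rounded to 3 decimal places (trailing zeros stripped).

Executing turtle program step by step:
Start: pos=(1,5), heading=90, pen down
FD 5.2: (1,5) -> (1,10.2) [heading=90, draw]
FD 6.5: (1,10.2) -> (1,16.7) [heading=90, draw]
RT 90: heading 90 -> 0
RT 60: heading 0 -> 300
Final: pos=(1,16.7), heading=300, 2 segment(s) drawn

Segment lengths:
  seg 1: (1,5) -> (1,10.2), length = 5.2
  seg 2: (1,10.2) -> (1,16.7), length = 6.5
Total = 11.7

Answer: 11.7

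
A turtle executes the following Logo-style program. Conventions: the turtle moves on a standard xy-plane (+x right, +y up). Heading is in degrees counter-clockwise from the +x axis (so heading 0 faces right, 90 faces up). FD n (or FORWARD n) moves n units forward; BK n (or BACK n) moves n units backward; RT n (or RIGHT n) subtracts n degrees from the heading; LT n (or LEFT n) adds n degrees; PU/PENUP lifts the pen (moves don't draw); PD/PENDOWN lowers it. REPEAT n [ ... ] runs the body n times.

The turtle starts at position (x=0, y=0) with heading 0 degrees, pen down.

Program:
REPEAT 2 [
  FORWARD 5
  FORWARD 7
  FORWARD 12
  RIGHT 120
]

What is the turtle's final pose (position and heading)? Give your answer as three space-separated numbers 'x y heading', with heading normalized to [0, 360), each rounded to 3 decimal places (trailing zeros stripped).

Executing turtle program step by step:
Start: pos=(0,0), heading=0, pen down
REPEAT 2 [
  -- iteration 1/2 --
  FD 5: (0,0) -> (5,0) [heading=0, draw]
  FD 7: (5,0) -> (12,0) [heading=0, draw]
  FD 12: (12,0) -> (24,0) [heading=0, draw]
  RT 120: heading 0 -> 240
  -- iteration 2/2 --
  FD 5: (24,0) -> (21.5,-4.33) [heading=240, draw]
  FD 7: (21.5,-4.33) -> (18,-10.392) [heading=240, draw]
  FD 12: (18,-10.392) -> (12,-20.785) [heading=240, draw]
  RT 120: heading 240 -> 120
]
Final: pos=(12,-20.785), heading=120, 6 segment(s) drawn

Answer: 12 -20.785 120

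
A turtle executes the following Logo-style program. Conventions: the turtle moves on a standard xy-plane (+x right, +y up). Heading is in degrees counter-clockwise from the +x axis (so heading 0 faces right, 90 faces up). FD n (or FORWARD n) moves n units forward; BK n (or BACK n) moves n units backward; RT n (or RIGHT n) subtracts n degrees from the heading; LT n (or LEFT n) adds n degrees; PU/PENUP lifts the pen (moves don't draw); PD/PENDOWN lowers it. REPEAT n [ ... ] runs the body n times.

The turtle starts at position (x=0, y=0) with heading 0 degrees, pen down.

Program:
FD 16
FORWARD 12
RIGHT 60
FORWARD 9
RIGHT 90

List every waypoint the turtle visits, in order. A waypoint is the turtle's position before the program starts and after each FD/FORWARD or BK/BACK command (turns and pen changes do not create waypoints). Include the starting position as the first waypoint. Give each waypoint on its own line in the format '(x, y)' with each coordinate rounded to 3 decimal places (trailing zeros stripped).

Executing turtle program step by step:
Start: pos=(0,0), heading=0, pen down
FD 16: (0,0) -> (16,0) [heading=0, draw]
FD 12: (16,0) -> (28,0) [heading=0, draw]
RT 60: heading 0 -> 300
FD 9: (28,0) -> (32.5,-7.794) [heading=300, draw]
RT 90: heading 300 -> 210
Final: pos=(32.5,-7.794), heading=210, 3 segment(s) drawn
Waypoints (4 total):
(0, 0)
(16, 0)
(28, 0)
(32.5, -7.794)

Answer: (0, 0)
(16, 0)
(28, 0)
(32.5, -7.794)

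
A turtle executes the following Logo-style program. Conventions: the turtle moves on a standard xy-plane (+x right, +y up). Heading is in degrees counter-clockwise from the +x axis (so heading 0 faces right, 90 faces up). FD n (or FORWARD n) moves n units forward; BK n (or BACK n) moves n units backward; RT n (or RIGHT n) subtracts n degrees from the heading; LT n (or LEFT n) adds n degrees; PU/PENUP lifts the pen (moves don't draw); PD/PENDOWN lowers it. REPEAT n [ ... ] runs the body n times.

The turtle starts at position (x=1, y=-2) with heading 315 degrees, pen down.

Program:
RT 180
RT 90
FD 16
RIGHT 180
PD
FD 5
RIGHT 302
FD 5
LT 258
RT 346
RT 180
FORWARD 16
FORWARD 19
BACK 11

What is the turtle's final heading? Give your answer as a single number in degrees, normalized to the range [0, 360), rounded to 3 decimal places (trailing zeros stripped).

Executing turtle program step by step:
Start: pos=(1,-2), heading=315, pen down
RT 180: heading 315 -> 135
RT 90: heading 135 -> 45
FD 16: (1,-2) -> (12.314,9.314) [heading=45, draw]
RT 180: heading 45 -> 225
PD: pen down
FD 5: (12.314,9.314) -> (8.778,5.778) [heading=225, draw]
RT 302: heading 225 -> 283
FD 5: (8.778,5.778) -> (9.903,0.906) [heading=283, draw]
LT 258: heading 283 -> 181
RT 346: heading 181 -> 195
RT 180: heading 195 -> 15
FD 16: (9.903,0.906) -> (25.358,5.047) [heading=15, draw]
FD 19: (25.358,5.047) -> (43.71,9.965) [heading=15, draw]
BK 11: (43.71,9.965) -> (33.085,7.118) [heading=15, draw]
Final: pos=(33.085,7.118), heading=15, 6 segment(s) drawn

Answer: 15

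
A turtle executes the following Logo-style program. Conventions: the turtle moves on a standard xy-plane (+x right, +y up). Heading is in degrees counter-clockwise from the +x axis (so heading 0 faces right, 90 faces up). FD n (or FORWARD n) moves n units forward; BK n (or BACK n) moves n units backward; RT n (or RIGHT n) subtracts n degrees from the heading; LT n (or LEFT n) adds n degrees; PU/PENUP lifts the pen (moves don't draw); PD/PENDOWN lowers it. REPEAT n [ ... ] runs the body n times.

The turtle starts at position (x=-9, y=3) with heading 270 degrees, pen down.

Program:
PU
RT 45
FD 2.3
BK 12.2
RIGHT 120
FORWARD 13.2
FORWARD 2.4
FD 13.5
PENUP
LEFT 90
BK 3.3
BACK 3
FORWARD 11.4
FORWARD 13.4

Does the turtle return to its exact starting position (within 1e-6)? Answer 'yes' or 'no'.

Answer: no

Derivation:
Executing turtle program step by step:
Start: pos=(-9,3), heading=270, pen down
PU: pen up
RT 45: heading 270 -> 225
FD 2.3: (-9,3) -> (-10.626,1.374) [heading=225, move]
BK 12.2: (-10.626,1.374) -> (-2,10) [heading=225, move]
RT 120: heading 225 -> 105
FD 13.2: (-2,10) -> (-5.416,22.751) [heading=105, move]
FD 2.4: (-5.416,22.751) -> (-6.037,25.069) [heading=105, move]
FD 13.5: (-6.037,25.069) -> (-9.531,38.109) [heading=105, move]
PU: pen up
LT 90: heading 105 -> 195
BK 3.3: (-9.531,38.109) -> (-6.344,38.963) [heading=195, move]
BK 3: (-6.344,38.963) -> (-3.446,39.739) [heading=195, move]
FD 11.4: (-3.446,39.739) -> (-14.457,36.789) [heading=195, move]
FD 13.4: (-14.457,36.789) -> (-27.401,33.321) [heading=195, move]
Final: pos=(-27.401,33.321), heading=195, 0 segment(s) drawn

Start position: (-9, 3)
Final position: (-27.401, 33.321)
Distance = 35.467; >= 1e-6 -> NOT closed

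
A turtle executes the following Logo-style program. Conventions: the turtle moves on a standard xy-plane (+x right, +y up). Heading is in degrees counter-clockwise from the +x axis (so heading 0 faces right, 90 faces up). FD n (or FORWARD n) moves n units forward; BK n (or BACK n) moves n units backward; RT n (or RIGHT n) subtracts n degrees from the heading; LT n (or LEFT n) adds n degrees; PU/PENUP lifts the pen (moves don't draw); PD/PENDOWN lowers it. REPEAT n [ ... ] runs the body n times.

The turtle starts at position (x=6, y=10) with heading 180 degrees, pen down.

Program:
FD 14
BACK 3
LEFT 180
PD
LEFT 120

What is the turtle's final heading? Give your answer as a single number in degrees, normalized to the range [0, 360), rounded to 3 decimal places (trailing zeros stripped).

Executing turtle program step by step:
Start: pos=(6,10), heading=180, pen down
FD 14: (6,10) -> (-8,10) [heading=180, draw]
BK 3: (-8,10) -> (-5,10) [heading=180, draw]
LT 180: heading 180 -> 0
PD: pen down
LT 120: heading 0 -> 120
Final: pos=(-5,10), heading=120, 2 segment(s) drawn

Answer: 120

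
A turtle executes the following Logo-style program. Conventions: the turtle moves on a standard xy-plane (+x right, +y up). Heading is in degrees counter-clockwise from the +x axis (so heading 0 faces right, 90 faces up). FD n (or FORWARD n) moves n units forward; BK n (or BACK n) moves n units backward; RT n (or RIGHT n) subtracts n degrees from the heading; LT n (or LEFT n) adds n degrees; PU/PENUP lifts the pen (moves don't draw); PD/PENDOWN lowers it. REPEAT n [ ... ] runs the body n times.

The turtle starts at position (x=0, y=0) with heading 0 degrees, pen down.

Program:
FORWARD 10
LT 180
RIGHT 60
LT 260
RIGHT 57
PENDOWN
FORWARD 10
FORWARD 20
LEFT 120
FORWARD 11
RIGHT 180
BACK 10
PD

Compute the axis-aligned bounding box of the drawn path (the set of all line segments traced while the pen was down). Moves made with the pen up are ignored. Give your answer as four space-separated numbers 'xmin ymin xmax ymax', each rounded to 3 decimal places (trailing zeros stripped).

Answer: 0 -18.054 36.518 2.789

Derivation:
Executing turtle program step by step:
Start: pos=(0,0), heading=0, pen down
FD 10: (0,0) -> (10,0) [heading=0, draw]
LT 180: heading 0 -> 180
RT 60: heading 180 -> 120
LT 260: heading 120 -> 20
RT 57: heading 20 -> 323
PD: pen down
FD 10: (10,0) -> (17.986,-6.018) [heading=323, draw]
FD 20: (17.986,-6.018) -> (33.959,-18.054) [heading=323, draw]
LT 120: heading 323 -> 83
FD 11: (33.959,-18.054) -> (35.3,-7.136) [heading=83, draw]
RT 180: heading 83 -> 263
BK 10: (35.3,-7.136) -> (36.518,2.789) [heading=263, draw]
PD: pen down
Final: pos=(36.518,2.789), heading=263, 5 segment(s) drawn

Segment endpoints: x in {0, 10, 17.986, 33.959, 35.3, 36.518}, y in {-18.054, -7.136, -6.018, 0, 2.789}
xmin=0, ymin=-18.054, xmax=36.518, ymax=2.789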